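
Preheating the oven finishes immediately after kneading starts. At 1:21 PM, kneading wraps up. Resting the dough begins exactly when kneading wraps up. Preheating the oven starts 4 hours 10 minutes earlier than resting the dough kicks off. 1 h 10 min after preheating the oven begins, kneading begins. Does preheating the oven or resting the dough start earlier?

Resting the dough starts at 1:21 PM.
Preheating the oven starts at 1:21 PM − 250 min = 9:11 AM.
Preheating the oven starts at 9:11 AM and resting the dough starts at 1:21 PM, so preheating the oven is first.

preheating the oven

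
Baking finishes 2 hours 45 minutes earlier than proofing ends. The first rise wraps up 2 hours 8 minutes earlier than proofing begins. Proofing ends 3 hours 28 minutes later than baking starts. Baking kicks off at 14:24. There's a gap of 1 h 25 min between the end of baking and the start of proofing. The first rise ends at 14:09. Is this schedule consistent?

No

Proofing ends at 14:24 + 208 min = 17:52.
Baking ends at 17:52 − 165 min = 15:07.
Proofing starts at 15:07 + 85 min = 16:32.
The first rise ends at 16:32 − 128 min = 14:24.
But the first rise is also said to end at 14:09 — a 15-minute conflict.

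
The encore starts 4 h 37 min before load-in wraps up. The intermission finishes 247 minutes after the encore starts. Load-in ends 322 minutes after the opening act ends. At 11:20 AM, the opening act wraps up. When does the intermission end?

Load-in ends at 11:20 AM + 322 min = 4:42 PM.
The encore starts at 4:42 PM − 277 min = 12:05 PM.
The intermission ends at 12:05 PM + 247 min = 4:12 PM.

4:12 PM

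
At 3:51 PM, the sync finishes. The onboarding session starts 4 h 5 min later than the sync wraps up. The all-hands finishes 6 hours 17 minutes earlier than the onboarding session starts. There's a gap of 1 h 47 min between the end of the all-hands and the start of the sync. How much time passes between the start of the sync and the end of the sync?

25 minutes

The onboarding session starts at 3:51 PM + 245 min = 7:56 PM.
The all-hands ends at 7:56 PM − 377 min = 1:39 PM.
The sync starts at 1:39 PM + 107 min = 3:26 PM.
From 3:26 PM to 3:51 PM is 25 minutes.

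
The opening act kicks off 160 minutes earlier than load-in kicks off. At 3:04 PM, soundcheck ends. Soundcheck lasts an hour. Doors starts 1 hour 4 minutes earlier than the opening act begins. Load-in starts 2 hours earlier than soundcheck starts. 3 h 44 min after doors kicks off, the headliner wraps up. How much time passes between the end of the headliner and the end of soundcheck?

Soundcheck starts at 3:04 PM − 60 min = 2:04 PM.
Load-in starts at 2:04 PM − 120 min = 12:04 PM.
The opening act starts at 12:04 PM − 160 min = 9:24 AM.
Doors starts at 9:24 AM − 64 min = 8:20 AM.
The headliner ends at 8:20 AM + 224 min = 12:04 PM.
From 12:04 PM to 3:04 PM is 180 minutes.

180 minutes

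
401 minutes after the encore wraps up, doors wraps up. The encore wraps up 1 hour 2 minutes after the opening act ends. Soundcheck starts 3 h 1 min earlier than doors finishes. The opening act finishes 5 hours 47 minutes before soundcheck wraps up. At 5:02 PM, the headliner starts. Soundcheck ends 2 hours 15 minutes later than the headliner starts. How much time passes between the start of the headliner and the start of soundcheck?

70 minutes

Soundcheck ends at 5:02 PM + 135 min = 7:17 PM.
The opening act ends at 7:17 PM − 347 min = 1:30 PM.
The encore ends at 1:30 PM + 62 min = 2:32 PM.
Doors ends at 2:32 PM + 401 min = 9:13 PM.
Soundcheck starts at 9:13 PM − 181 min = 6:12 PM.
From 5:02 PM to 6:12 PM is 70 minutes.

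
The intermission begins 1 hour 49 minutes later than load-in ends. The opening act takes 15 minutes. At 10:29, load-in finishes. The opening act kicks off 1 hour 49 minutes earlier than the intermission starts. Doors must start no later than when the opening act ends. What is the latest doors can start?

10:44

The intermission starts at 10:29 + 109 min = 12:18.
The opening act starts at 12:18 − 109 min = 10:29.
The opening act ends at 10:29 + 15 min = 10:44.
Doors is bounded by the opening act, so the latest it can start is 10:44.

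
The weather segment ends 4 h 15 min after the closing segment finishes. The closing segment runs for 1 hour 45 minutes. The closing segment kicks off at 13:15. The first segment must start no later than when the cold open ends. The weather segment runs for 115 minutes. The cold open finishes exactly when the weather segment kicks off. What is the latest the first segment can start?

The closing segment ends at 13:15 + 105 min = 15:00.
The weather segment ends at 15:00 + 255 min = 19:15.
The weather segment starts at 19:15 − 115 min = 17:20.
So the cold open ends at 17:20.
The first segment is bounded by the cold open, so the latest it can start is 17:20.

17:20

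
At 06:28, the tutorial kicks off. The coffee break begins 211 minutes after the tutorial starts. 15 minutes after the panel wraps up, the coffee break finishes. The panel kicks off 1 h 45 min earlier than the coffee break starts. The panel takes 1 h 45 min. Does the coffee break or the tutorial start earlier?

The coffee break starts at 06:28 + 211 min = 09:59.
The coffee break starts at 09:59 and the tutorial starts at 06:28, so the tutorial is first.

the tutorial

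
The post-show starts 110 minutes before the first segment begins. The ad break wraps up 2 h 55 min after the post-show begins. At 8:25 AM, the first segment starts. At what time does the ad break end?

9:30 AM

The post-show starts at 8:25 AM − 110 min = 6:35 AM.
The ad break ends at 6:35 AM + 175 min = 9:30 AM.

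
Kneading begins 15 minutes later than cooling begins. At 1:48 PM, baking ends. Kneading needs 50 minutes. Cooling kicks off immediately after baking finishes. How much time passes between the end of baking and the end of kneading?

65 minutes

Cooling starts at 1:48 PM.
Kneading starts at 1:48 PM + 15 min = 2:03 PM.
Kneading ends at 2:03 PM + 50 min = 2:53 PM.
From 1:48 PM to 2:53 PM is 65 minutes.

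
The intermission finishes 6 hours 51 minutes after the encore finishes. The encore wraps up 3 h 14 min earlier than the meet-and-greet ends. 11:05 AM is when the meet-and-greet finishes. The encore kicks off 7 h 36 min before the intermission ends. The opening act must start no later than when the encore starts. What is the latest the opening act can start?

7:06 AM

The encore ends at 11:05 AM − 194 min = 7:51 AM.
The intermission ends at 7:51 AM + 411 min = 2:42 PM.
The encore starts at 2:42 PM − 456 min = 7:06 AM.
The opening act is bounded by the encore, so the latest it can start is 7:06 AM.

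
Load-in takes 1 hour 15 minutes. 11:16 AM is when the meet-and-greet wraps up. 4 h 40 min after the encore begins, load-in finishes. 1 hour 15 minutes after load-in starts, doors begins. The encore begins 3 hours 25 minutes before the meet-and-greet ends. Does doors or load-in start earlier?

load-in

The encore starts at 11:16 AM − 205 min = 7:51 AM.
Load-in ends at 7:51 AM + 280 min = 12:31 PM.
Load-in starts at 12:31 PM − 75 min = 11:16 AM.
Doors starts at 11:16 AM + 75 min = 12:31 PM.
Doors starts at 12:31 PM and load-in starts at 11:16 AM, so load-in is first.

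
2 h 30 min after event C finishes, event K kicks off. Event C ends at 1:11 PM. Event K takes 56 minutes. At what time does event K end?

4:37 PM

Event K starts at 1:11 PM + 150 min = 3:41 PM.
Event K ends at 3:41 PM + 56 min = 4:37 PM.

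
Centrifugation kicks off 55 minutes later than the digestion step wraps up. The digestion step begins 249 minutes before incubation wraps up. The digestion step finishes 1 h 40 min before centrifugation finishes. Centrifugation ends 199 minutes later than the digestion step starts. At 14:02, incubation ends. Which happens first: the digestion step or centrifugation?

The digestion step starts at 14:02 − 249 min = 09:53.
Centrifugation ends at 09:53 + 199 min = 13:12.
The digestion step ends at 13:12 − 100 min = 11:32.
Centrifugation starts at 11:32 + 55 min = 12:27.
The digestion step starts at 09:53 and centrifugation starts at 12:27, so the digestion step is first.

the digestion step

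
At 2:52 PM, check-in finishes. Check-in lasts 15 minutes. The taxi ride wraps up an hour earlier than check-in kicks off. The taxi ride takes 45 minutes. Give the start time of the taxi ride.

Check-in starts at 2:52 PM − 15 min = 2:37 PM.
The taxi ride ends at 2:37 PM − 60 min = 1:37 PM.
The taxi ride starts at 1:37 PM − 45 min = 12:52 PM.

12:52 PM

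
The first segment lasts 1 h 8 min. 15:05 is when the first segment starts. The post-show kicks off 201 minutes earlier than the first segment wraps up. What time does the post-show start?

The first segment ends at 15:05 + 68 min = 16:13.
The post-show starts at 16:13 − 201 min = 12:52.

12:52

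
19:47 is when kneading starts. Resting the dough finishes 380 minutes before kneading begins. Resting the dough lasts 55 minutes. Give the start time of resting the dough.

12:32

Resting the dough ends at 19:47 − 380 min = 13:27.
Resting the dough starts at 13:27 − 55 min = 12:32.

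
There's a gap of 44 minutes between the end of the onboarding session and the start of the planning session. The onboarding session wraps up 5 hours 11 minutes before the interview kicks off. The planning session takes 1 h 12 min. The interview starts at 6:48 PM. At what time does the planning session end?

3:33 PM

The onboarding session ends at 6:48 PM − 311 min = 1:37 PM.
The planning session starts at 1:37 PM + 44 min = 2:21 PM.
The planning session ends at 2:21 PM + 72 min = 3:33 PM.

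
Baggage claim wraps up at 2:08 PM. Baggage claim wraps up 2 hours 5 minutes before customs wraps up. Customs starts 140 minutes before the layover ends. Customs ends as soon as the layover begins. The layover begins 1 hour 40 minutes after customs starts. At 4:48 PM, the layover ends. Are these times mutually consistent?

Customs starts at 4:48 PM − 140 min = 2:28 PM.
The layover starts at 2:28 PM + 100 min = 4:08 PM.
So customs ends at 4:08 PM.
Baggage claim ends at 4:08 PM − 125 min = 2:03 PM.
But baggage claim is also said to end at 2:08 PM — a 5-minute conflict.

No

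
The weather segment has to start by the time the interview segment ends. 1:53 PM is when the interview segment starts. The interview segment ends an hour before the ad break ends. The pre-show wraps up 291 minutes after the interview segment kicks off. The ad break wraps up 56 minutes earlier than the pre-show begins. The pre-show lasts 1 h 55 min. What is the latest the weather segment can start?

2:53 PM

The pre-show ends at 1:53 PM + 291 min = 6:44 PM.
The pre-show starts at 6:44 PM − 115 min = 4:49 PM.
The ad break ends at 4:49 PM − 56 min = 3:53 PM.
The interview segment ends at 3:53 PM − 60 min = 2:53 PM.
The weather segment is bounded by the interview segment, so the latest it can start is 2:53 PM.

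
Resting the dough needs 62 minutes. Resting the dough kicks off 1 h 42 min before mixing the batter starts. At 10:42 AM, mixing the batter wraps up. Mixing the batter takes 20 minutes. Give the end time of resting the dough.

9:42 AM

Mixing the batter starts at 10:42 AM − 20 min = 10:22 AM.
Resting the dough starts at 10:22 AM − 102 min = 8:40 AM.
Resting the dough ends at 8:40 AM + 62 min = 9:42 AM.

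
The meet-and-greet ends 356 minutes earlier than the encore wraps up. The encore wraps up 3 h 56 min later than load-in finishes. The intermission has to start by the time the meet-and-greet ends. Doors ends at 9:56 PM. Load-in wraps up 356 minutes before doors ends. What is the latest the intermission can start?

Load-in ends at 9:56 PM − 356 min = 4:00 PM.
The encore ends at 4:00 PM + 236 min = 7:56 PM.
The meet-and-greet ends at 7:56 PM − 356 min = 2:00 PM.
The intermission is bounded by the meet-and-greet, so the latest it can start is 2:00 PM.

2:00 PM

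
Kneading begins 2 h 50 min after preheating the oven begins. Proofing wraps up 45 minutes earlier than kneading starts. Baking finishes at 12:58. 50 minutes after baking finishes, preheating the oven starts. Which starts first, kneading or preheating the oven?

Preheating the oven starts at 12:58 + 50 min = 13:48.
Kneading starts at 13:48 + 170 min = 16:38.
Kneading starts at 16:38 and preheating the oven starts at 13:48, so preheating the oven is first.

preheating the oven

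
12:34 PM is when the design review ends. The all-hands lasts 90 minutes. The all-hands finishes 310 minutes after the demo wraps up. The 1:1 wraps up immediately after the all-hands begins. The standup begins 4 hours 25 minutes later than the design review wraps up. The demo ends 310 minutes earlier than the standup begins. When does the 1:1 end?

The standup starts at 12:34 PM + 265 min = 4:59 PM.
The demo ends at 4:59 PM − 310 min = 11:49 AM.
The all-hands ends at 11:49 AM + 310 min = 4:59 PM.
The all-hands starts at 4:59 PM − 90 min = 3:29 PM.
So the 1:1 ends at 3:29 PM.

3:29 PM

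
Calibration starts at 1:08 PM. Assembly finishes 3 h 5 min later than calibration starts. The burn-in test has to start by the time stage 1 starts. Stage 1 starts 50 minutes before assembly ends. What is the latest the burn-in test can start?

3:23 PM

Assembly ends at 1:08 PM + 185 min = 4:13 PM.
Stage 1 starts at 4:13 PM − 50 min = 3:23 PM.
The burn-in test is bounded by stage 1, so the latest it can start is 3:23 PM.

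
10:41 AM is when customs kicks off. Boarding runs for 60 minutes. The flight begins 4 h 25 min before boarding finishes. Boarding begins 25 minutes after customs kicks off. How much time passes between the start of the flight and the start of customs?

Boarding starts at 10:41 AM + 25 min = 11:06 AM.
Boarding ends at 11:06 AM + 60 min = 12:06 PM.
The flight starts at 12:06 PM − 265 min = 7:41 AM.
From 7:41 AM to 10:41 AM is 3 hours.

3 hours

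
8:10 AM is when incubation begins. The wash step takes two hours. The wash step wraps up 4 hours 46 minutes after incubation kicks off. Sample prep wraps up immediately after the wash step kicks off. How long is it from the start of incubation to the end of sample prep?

The wash step ends at 8:10 AM + 286 min = 12:56 PM.
The wash step starts at 12:56 PM − 120 min = 10:56 AM.
So sample prep ends at 10:56 AM.
From 8:10 AM to 10:56 AM is 166 minutes.

166 minutes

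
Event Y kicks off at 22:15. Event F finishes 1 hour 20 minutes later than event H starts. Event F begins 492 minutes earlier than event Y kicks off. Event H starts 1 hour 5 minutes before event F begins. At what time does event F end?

Event F starts at 22:15 − 492 min = 14:03.
Event H starts at 14:03 − 65 min = 12:58.
Event F ends at 12:58 + 80 min = 14:18.

14:18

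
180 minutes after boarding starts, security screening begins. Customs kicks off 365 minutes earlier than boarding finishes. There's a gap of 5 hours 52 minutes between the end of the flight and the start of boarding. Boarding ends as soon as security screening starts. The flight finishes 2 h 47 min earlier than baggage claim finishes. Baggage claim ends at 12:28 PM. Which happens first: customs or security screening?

The flight ends at 12:28 PM − 167 min = 9:41 AM.
Boarding starts at 9:41 AM + 352 min = 3:33 PM.
Security screening starts at 3:33 PM + 180 min = 6:33 PM.
So boarding ends at 6:33 PM.
Customs starts at 6:33 PM − 365 min = 12:28 PM.
Customs starts at 12:28 PM and security screening starts at 6:33 PM, so customs is first.

customs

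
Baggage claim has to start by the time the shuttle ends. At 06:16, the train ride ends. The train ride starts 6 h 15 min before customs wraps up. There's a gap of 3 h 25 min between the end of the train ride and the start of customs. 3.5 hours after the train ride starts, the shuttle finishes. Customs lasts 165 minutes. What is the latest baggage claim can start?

09:41

Customs starts at 06:16 + 205 min = 09:41.
Customs ends at 09:41 + 165 min = 12:26.
The train ride starts at 12:26 − 375 min = 06:11.
The shuttle ends at 06:11 + 210 min = 09:41.
Baggage claim is bounded by the shuttle, so the latest it can start is 09:41.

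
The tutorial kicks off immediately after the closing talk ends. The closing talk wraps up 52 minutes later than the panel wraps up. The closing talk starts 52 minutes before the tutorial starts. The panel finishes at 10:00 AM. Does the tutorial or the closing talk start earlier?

the closing talk

The closing talk ends at 10:00 AM + 52 min = 10:52 AM.
So the tutorial starts at 10:52 AM.
The closing talk starts at 10:52 AM − 52 min = 10:00 AM.
The tutorial starts at 10:52 AM and the closing talk starts at 10:00 AM, so the closing talk is first.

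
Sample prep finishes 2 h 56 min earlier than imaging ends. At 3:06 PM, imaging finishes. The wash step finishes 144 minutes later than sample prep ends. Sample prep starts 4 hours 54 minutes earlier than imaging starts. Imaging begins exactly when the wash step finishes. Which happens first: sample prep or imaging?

sample prep

Sample prep ends at 3:06 PM − 176 min = 12:10 PM.
The wash step ends at 12:10 PM + 144 min = 2:34 PM.
So imaging starts at 2:34 PM.
Sample prep starts at 2:34 PM − 294 min = 9:40 AM.
Sample prep starts at 9:40 AM and imaging starts at 2:34 PM, so sample prep is first.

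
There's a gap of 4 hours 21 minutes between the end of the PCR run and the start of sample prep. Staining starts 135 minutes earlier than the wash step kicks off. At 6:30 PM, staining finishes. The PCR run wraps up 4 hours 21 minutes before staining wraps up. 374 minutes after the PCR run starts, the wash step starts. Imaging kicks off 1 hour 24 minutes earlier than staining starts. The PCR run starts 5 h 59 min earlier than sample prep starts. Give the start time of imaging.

The PCR run ends at 6:30 PM − 261 min = 2:09 PM.
Sample prep starts at 2:09 PM + 261 min = 6:30 PM.
The PCR run starts at 6:30 PM − 359 min = 12:31 PM.
The wash step starts at 12:31 PM + 374 min = 6:45 PM.
Staining starts at 6:45 PM − 135 min = 4:30 PM.
Imaging starts at 4:30 PM − 84 min = 3:06 PM.

3:06 PM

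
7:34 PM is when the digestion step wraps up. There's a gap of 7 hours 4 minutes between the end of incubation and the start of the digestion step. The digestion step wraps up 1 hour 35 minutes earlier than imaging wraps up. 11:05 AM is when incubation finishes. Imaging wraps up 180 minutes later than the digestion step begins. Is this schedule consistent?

Yes

The digestion step starts at 11:05 AM + 424 min = 6:09 PM.
Imaging ends at 6:09 PM + 180 min = 9:09 PM.
The digestion step ends at 9:09 PM − 95 min = 7:34 PM.
That matches the stated 7:34 PM, so the schedule is consistent.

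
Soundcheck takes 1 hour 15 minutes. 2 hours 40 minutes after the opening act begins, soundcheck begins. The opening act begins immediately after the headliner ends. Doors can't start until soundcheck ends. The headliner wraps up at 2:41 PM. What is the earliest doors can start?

6:36 PM

The opening act starts at 2:41 PM.
Soundcheck starts at 2:41 PM + 160 min = 5:21 PM.
Soundcheck ends at 5:21 PM + 75 min = 6:36 PM.
Doors is bounded by soundcheck, so the earliest it can start is 6:36 PM.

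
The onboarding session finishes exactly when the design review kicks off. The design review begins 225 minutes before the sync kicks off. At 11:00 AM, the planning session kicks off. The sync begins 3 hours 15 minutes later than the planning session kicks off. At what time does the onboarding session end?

The sync starts at 11:00 AM + 195 min = 2:15 PM.
The design review starts at 2:15 PM − 225 min = 10:30 AM.
So the onboarding session ends at 10:30 AM.

10:30 AM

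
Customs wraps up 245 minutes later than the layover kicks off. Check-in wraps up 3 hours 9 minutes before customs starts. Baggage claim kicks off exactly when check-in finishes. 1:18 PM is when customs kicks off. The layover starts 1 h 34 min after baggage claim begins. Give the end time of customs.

3:48 PM

Check-in ends at 1:18 PM − 189 min = 10:09 AM.
So baggage claim starts at 10:09 AM.
The layover starts at 10:09 AM + 94 min = 11:43 AM.
Customs ends at 11:43 AM + 245 min = 3:48 PM.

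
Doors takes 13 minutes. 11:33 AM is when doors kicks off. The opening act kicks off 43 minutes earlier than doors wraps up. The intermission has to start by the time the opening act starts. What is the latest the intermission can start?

11:03 AM

Doors ends at 11:33 AM + 13 min = 11:46 AM.
The opening act starts at 11:46 AM − 43 min = 11:03 AM.
The intermission is bounded by the opening act, so the latest it can start is 11:03 AM.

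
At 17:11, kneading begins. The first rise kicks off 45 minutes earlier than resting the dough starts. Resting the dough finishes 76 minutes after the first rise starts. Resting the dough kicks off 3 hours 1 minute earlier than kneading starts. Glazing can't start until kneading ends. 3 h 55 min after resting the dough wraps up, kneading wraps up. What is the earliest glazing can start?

18:36

Resting the dough starts at 17:11 − 181 min = 14:10.
The first rise starts at 14:10 − 45 min = 13:25.
Resting the dough ends at 13:25 + 76 min = 14:41.
Kneading ends at 14:41 + 235 min = 18:36.
Glazing is bounded by kneading, so the earliest it can start is 18:36.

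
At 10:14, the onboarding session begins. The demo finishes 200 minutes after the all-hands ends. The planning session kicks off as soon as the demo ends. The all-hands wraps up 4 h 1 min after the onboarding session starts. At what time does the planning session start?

17:35

The all-hands ends at 10:14 + 241 min = 14:15.
The demo ends at 14:15 + 200 min = 17:35.
So the planning session starts at 17:35.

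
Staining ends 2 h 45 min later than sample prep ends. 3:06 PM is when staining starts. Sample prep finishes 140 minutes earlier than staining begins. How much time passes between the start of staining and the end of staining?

25 minutes

Sample prep ends at 3:06 PM − 140 min = 12:46 PM.
Staining ends at 12:46 PM + 165 min = 3:31 PM.
From 3:06 PM to 3:31 PM is 25 minutes.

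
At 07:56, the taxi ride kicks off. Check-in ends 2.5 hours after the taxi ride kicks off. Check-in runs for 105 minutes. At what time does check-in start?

Check-in ends at 07:56 + 150 min = 10:26.
Check-in starts at 10:26 − 105 min = 08:41.

08:41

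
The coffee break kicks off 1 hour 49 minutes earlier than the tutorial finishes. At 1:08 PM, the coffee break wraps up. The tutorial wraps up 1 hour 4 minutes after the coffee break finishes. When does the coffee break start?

12:23 PM

The tutorial ends at 1:08 PM + 64 min = 2:12 PM.
The coffee break starts at 2:12 PM − 109 min = 12:23 PM.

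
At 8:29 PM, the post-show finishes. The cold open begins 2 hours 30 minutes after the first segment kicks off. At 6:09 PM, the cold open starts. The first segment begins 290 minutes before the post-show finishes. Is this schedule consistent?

Yes

The first segment starts at 8:29 PM − 290 min = 3:39 PM.
The cold open starts at 3:39 PM + 150 min = 6:09 PM.
That matches the stated 6:09 PM, so the schedule is consistent.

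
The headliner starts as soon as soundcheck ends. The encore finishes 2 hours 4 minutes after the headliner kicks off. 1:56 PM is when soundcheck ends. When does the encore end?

The headliner starts at 1:56 PM.
The encore ends at 1:56 PM + 124 min = 4:00 PM.

4:00 PM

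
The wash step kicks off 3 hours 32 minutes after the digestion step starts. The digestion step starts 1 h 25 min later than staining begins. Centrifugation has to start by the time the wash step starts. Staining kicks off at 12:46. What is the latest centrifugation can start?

17:43

The digestion step starts at 12:46 + 85 min = 14:11.
The wash step starts at 14:11 + 212 min = 17:43.
Centrifugation is bounded by the wash step, so the latest it can start is 17:43.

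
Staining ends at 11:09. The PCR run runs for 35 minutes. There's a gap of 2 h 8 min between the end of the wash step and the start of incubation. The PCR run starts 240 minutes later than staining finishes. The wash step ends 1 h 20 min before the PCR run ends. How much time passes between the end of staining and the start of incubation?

5 h 23 min

The PCR run starts at 11:09 + 240 min = 15:09.
The PCR run ends at 15:09 + 35 min = 15:44.
The wash step ends at 15:44 − 80 min = 14:24.
Incubation starts at 14:24 + 128 min = 16:32.
From 11:09 to 16:32 is 5 h 23 min.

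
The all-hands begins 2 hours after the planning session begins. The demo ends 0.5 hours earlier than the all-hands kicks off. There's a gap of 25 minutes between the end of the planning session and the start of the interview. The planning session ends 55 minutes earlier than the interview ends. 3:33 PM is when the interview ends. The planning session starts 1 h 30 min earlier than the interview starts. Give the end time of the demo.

3:03 PM

The planning session ends at 3:33 PM − 55 min = 2:38 PM.
The interview starts at 2:38 PM + 25 min = 3:03 PM.
The planning session starts at 3:03 PM − 90 min = 1:33 PM.
The all-hands starts at 1:33 PM + 120 min = 3:33 PM.
The demo ends at 3:33 PM − 30 min = 3:03 PM.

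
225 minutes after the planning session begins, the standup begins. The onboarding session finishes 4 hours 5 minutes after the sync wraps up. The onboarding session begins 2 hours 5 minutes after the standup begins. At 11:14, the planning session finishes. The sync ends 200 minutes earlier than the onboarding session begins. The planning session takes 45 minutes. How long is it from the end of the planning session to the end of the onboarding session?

5 h 50 min

The planning session starts at 11:14 − 45 min = 10:29.
The standup starts at 10:29 + 225 min = 14:14.
The onboarding session starts at 14:14 + 125 min = 16:19.
The sync ends at 16:19 − 200 min = 12:59.
The onboarding session ends at 12:59 + 245 min = 17:04.
From 11:14 to 17:04 is 5 h 50 min.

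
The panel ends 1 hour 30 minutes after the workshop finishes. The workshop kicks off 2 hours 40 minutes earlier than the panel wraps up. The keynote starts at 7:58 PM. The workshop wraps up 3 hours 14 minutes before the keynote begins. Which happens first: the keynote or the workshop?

the workshop

The workshop ends at 7:58 PM − 194 min = 4:44 PM.
The panel ends at 4:44 PM + 90 min = 6:14 PM.
The workshop starts at 6:14 PM − 160 min = 3:34 PM.
The keynote starts at 7:58 PM and the workshop starts at 3:34 PM, so the workshop is first.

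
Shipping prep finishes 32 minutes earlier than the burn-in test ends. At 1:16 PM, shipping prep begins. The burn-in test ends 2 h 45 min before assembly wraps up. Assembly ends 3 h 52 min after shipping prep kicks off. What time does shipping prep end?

1:51 PM

Assembly ends at 1:16 PM + 232 min = 5:08 PM.
The burn-in test ends at 5:08 PM − 165 min = 2:23 PM.
Shipping prep ends at 2:23 PM − 32 min = 1:51 PM.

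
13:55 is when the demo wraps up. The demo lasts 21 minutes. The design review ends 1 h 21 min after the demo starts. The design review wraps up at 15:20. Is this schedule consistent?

No

The demo starts at 13:55 − 21 min = 13:34.
The design review ends at 13:34 + 81 min = 14:55.
But the design review is also said to end at 15:20 — a 25-minute conflict.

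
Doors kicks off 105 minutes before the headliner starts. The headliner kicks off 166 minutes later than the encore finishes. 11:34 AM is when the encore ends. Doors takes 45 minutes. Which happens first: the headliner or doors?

doors

The headliner starts at 11:34 AM + 166 min = 2:20 PM.
Doors starts at 2:20 PM − 105 min = 12:35 PM.
The headliner starts at 2:20 PM and doors starts at 12:35 PM, so doors is first.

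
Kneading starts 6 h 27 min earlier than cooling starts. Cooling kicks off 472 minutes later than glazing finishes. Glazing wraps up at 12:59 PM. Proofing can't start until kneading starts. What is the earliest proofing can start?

2:24 PM

Cooling starts at 12:59 PM + 472 min = 8:51 PM.
Kneading starts at 8:51 PM − 387 min = 2:24 PM.
Proofing is bounded by kneading, so the earliest it can start is 2:24 PM.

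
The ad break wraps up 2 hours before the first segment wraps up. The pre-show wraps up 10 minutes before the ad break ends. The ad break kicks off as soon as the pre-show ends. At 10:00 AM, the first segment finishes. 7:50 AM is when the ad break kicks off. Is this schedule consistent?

The ad break ends at 10:00 AM − 120 min = 8:00 AM.
The pre-show ends at 8:00 AM − 10 min = 7:50 AM.
So the ad break starts at 7:50 AM.
That matches the stated 7:50 AM, so the schedule is consistent.

Yes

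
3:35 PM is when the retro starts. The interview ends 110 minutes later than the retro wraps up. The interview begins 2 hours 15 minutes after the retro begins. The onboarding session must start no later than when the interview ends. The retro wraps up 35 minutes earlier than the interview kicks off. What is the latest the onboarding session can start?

7:05 PM

The interview starts at 3:35 PM + 135 min = 5:50 PM.
The retro ends at 5:50 PM − 35 min = 5:15 PM.
The interview ends at 5:15 PM + 110 min = 7:05 PM.
The onboarding session is bounded by the interview, so the latest it can start is 7:05 PM.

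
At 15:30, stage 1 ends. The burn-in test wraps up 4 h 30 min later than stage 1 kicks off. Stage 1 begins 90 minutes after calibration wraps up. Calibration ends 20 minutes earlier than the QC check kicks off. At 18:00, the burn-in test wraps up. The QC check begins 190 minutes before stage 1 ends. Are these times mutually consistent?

Yes

The QC check starts at 15:30 − 190 min = 12:20.
Calibration ends at 12:20 − 20 min = 12:00.
Stage 1 starts at 12:00 + 90 min = 13:30.
The burn-in test ends at 13:30 + 270 min = 18:00.
That matches the stated 18:00, so the schedule is consistent.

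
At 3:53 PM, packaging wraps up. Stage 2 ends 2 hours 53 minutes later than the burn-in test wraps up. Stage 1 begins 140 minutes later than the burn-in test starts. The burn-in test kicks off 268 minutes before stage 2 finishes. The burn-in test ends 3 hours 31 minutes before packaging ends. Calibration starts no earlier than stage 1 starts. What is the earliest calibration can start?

The burn-in test ends at 3:53 PM − 211 min = 12:22 PM.
Stage 2 ends at 12:22 PM + 173 min = 3:15 PM.
The burn-in test starts at 3:15 PM − 268 min = 10:47 AM.
Stage 1 starts at 10:47 AM + 140 min = 1:07 PM.
Calibration is bounded by stage 1, so the earliest it can start is 1:07 PM.

1:07 PM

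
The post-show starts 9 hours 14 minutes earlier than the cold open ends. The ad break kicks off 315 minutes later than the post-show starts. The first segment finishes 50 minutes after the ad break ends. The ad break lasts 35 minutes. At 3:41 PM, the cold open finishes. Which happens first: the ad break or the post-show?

The post-show starts at 3:41 PM − 554 min = 6:27 AM.
The ad break starts at 6:27 AM + 315 min = 11:42 AM.
The ad break starts at 11:42 AM and the post-show starts at 6:27 AM, so the post-show is first.

the post-show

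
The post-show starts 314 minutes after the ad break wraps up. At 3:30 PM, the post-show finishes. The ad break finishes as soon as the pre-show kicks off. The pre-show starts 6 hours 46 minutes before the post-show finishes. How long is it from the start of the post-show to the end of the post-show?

1 h 32 min

The pre-show starts at 3:30 PM − 406 min = 8:44 AM.
So the ad break ends at 8:44 AM.
The post-show starts at 8:44 AM + 314 min = 1:58 PM.
From 1:58 PM to 3:30 PM is 1 h 32 min.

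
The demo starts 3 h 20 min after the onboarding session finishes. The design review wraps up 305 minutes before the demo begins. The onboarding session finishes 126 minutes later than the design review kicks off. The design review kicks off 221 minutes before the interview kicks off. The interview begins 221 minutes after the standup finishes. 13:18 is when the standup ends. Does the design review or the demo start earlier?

the design review

The interview starts at 13:18 + 221 min = 16:59.
The design review starts at 16:59 − 221 min = 13:18.
The onboarding session ends at 13:18 + 126 min = 15:24.
The demo starts at 15:24 + 200 min = 18:44.
The design review starts at 13:18 and the demo starts at 18:44, so the design review is first.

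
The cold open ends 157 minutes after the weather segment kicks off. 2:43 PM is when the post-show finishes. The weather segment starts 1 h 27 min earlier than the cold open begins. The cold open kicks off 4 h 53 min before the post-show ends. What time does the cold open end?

The cold open starts at 2:43 PM − 293 min = 9:50 AM.
The weather segment starts at 9:50 AM − 87 min = 8:23 AM.
The cold open ends at 8:23 AM + 157 min = 11:00 AM.

11:00 AM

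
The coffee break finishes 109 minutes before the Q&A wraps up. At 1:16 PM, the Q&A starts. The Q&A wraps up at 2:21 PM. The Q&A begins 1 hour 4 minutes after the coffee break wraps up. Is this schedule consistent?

The coffee break ends at 2:21 PM − 109 min = 12:32 PM.
The Q&A starts at 12:32 PM + 64 min = 1:36 PM.
But the Q&A is also said to start at 1:16 PM — a 20-minute conflict.

No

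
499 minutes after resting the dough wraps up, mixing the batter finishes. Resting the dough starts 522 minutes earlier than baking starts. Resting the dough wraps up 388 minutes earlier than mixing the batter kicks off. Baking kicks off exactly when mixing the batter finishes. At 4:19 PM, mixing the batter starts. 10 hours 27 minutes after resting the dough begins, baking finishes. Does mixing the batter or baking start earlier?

Resting the dough ends at 4:19 PM − 388 min = 9:51 AM.
Mixing the batter ends at 9:51 AM + 499 min = 6:10 PM.
So baking starts at 6:10 PM.
Mixing the batter starts at 4:19 PM and baking starts at 6:10 PM, so mixing the batter is first.

mixing the batter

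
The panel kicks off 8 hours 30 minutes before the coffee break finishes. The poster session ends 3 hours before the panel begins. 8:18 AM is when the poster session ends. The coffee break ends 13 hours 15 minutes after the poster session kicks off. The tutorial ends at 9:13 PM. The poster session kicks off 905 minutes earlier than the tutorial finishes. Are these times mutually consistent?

No

The poster session starts at 9:13 PM − 905 min = 6:08 AM.
The coffee break ends at 6:08 AM + 795 min = 7:23 PM.
The panel starts at 7:23 PM − 510 min = 10:53 AM.
The poster session ends at 10:53 AM − 180 min = 7:53 AM.
But the poster session is also said to end at 8:18 AM — a 25-minute conflict.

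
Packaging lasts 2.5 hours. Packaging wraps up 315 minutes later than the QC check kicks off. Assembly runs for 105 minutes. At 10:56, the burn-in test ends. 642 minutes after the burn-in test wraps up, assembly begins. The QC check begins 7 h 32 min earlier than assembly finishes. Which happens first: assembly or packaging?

Assembly starts at 10:56 + 642 min = 21:38.
Assembly ends at 21:38 + 105 min = 23:23.
The QC check starts at 23:23 − 452 min = 15:51.
Packaging ends at 15:51 + 315 min = 21:06.
Packaging starts at 21:06 − 150 min = 18:36.
Assembly starts at 21:38 and packaging starts at 18:36, so packaging is first.

packaging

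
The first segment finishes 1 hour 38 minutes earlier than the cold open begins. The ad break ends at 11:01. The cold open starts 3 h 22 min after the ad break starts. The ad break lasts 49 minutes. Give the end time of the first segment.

11:56

The ad break starts at 11:01 − 49 min = 10:12.
The cold open starts at 10:12 + 202 min = 13:34.
The first segment ends at 13:34 − 98 min = 11:56.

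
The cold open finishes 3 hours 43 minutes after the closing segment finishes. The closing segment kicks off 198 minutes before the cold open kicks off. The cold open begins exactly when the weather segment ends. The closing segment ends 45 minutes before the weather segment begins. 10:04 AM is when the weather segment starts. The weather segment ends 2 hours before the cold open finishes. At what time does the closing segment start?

The closing segment ends at 10:04 AM − 45 min = 9:19 AM.
The cold open ends at 9:19 AM + 223 min = 1:02 PM.
The weather segment ends at 1:02 PM − 120 min = 11:02 AM.
So the cold open starts at 11:02 AM.
The closing segment starts at 11:02 AM − 198 min = 7:44 AM.

7:44 AM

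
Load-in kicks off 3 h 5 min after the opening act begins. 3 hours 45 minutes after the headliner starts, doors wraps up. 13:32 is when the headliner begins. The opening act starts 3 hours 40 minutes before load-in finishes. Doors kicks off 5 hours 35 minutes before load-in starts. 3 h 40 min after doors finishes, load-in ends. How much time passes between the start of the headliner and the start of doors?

Doors ends at 13:32 + 225 min = 17:17.
Load-in ends at 17:17 + 220 min = 20:57.
The opening act starts at 20:57 − 220 min = 17:17.
Load-in starts at 17:17 + 185 min = 20:22.
Doors starts at 20:22 − 335 min = 14:47.
From 13:32 to 14:47 is 1 h 15 min.

1 h 15 min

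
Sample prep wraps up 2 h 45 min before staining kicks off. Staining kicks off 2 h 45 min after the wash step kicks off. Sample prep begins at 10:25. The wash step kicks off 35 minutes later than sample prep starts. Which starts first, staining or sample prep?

sample prep

The wash step starts at 10:25 + 35 min = 11:00.
Staining starts at 11:00 + 165 min = 13:45.
Staining starts at 13:45 and sample prep starts at 10:25, so sample prep is first.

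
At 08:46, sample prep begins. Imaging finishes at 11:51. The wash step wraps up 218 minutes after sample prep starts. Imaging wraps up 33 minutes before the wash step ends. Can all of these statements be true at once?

The wash step ends at 08:46 + 218 min = 12:24.
Imaging ends at 12:24 − 33 min = 11:51.
That matches the stated 11:51, so the schedule is consistent.

Yes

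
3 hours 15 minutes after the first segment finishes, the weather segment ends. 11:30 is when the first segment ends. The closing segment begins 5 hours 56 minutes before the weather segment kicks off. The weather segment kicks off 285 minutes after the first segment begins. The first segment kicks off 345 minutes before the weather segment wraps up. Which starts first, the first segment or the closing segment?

The weather segment ends at 11:30 + 195 min = 14:45.
The first segment starts at 14:45 − 345 min = 09:00.
The weather segment starts at 09:00 + 285 min = 13:45.
The closing segment starts at 13:45 − 356 min = 07:49.
The first segment starts at 09:00 and the closing segment starts at 07:49, so the closing segment is first.

the closing segment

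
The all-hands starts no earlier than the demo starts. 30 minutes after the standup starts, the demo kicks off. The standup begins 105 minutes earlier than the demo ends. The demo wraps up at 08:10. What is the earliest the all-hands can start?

The standup starts at 08:10 − 105 min = 06:25.
The demo starts at 06:25 + 30 min = 06:55.
The all-hands is bounded by the demo, so the earliest it can start is 06:55.

06:55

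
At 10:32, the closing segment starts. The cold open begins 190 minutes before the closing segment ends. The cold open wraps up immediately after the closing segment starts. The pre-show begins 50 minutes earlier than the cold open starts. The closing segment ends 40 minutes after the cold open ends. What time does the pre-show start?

07:12

The cold open ends at 10:32.
The closing segment ends at 10:32 + 40 min = 11:12.
The cold open starts at 11:12 − 190 min = 08:02.
The pre-show starts at 08:02 − 50 min = 07:12.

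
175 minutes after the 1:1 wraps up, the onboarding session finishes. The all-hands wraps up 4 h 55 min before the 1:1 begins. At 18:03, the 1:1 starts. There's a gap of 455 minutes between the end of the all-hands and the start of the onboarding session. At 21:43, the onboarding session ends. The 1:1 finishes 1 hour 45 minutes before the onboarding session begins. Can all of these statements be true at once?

The all-hands ends at 18:03 − 295 min = 13:08.
The onboarding session starts at 13:08 + 455 min = 20:43.
The 1:1 ends at 20:43 − 105 min = 18:58.
The onboarding session ends at 18:58 + 175 min = 21:53.
But the onboarding session is also said to end at 21:43 — a 10-minute conflict.

No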